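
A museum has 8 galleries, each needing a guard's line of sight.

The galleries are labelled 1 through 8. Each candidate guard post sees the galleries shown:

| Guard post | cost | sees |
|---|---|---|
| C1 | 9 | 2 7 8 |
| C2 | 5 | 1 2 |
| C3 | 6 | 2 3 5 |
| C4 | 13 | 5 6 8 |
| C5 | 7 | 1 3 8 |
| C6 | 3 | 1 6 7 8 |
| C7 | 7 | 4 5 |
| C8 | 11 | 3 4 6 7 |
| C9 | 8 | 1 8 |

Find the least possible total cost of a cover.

16

C3, C6, C7 together cover every gallery (C3 ∪ C6 ∪ C7 = {1, 2, 3, 4, 5, 6, 7, 8}); total cost 6 + 3 + 7 = 16.
No covering selection has total cost below 16.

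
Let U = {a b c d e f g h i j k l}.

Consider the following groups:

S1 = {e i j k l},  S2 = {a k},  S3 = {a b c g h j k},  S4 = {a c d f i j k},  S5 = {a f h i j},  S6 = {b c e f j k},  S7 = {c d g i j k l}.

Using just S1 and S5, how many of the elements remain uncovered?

4

Union of S1, S5 = {a, e, f, h, i, j, k, l}.
Not covered: b, c, d, g — 4 elements.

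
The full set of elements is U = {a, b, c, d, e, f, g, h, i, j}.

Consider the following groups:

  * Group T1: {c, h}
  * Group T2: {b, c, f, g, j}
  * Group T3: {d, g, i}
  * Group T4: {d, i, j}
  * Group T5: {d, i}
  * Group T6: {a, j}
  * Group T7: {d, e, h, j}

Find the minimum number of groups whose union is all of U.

4

Take {T2, T3, T6, T7}. Their union is {a, b, c, d, e, f, g, h, i, j}, which is all 10 elements.
No 3 of the 7 groups cover everything (all 35 combinations miss at least one element), so 4 is optimal.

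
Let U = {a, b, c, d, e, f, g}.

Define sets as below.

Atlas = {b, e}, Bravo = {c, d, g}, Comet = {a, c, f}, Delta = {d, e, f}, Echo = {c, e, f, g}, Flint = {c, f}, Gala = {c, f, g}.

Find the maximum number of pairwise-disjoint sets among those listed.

Atlas, Comet are pairwise disjoint (Atlas={b,e}; Comet={a,c,f}).
Every remaining set overlaps one of these, and no 3 of the listed sets are pairwise disjoint, so 2 is the maximum.

2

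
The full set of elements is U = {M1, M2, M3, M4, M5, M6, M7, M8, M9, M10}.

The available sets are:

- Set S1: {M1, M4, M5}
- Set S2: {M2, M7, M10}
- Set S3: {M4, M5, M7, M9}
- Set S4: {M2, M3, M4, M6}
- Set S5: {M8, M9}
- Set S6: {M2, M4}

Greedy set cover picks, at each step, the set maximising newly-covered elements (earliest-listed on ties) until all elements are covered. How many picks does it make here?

5

Greedy: pick S3 (covers 4 new) → pick S4 (covers 3 new) → pick S1 (covers 1 new) → pick S2 (covers 1 new) → pick S5 (covers 1 new). Total picks: 5.
(The true minimum cover uses only 4 sets, so greedy is not optimal here.)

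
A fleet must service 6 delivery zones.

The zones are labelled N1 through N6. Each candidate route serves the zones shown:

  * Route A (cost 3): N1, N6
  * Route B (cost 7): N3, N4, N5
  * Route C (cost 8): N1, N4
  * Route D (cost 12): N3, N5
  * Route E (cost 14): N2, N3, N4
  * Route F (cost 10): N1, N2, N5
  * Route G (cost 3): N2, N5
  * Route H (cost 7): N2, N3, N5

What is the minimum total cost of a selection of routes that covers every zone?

13

A, B, G together cover every zone (A ∪ B ∪ G = {N1, N2, N3, N4, N5, N6}); total cost 3 + 7 + 3 = 13.
No covering selection has total cost below 13.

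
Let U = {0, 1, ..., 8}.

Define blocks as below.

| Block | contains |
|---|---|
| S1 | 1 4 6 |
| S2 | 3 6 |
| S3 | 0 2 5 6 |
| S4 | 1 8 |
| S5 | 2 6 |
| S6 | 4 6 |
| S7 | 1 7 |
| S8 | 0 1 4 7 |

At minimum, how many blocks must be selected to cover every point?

4

S2, S3, S4, and S8 cover everything between them: the union {0, 1, 2, 3, 4, 5, 6, 7, 8} is all of U.
No 3 of the 8 blocks cover everything (all 56 combinations miss at least one point), so 4 is optimal.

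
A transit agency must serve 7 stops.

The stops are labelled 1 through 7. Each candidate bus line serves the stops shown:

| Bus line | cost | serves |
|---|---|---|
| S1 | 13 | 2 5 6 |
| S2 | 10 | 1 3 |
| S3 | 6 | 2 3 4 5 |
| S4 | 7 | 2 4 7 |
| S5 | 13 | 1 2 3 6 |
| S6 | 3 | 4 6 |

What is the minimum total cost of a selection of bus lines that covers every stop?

26

S2, S3, S4, S6 together cover every stop (S2 ∪ S3 ∪ S4 ∪ S6 = {1, 2, 3, 4, 5, 6, 7}); total cost 10 + 6 + 7 + 3 = 26.
No covering selection has total cost below 26.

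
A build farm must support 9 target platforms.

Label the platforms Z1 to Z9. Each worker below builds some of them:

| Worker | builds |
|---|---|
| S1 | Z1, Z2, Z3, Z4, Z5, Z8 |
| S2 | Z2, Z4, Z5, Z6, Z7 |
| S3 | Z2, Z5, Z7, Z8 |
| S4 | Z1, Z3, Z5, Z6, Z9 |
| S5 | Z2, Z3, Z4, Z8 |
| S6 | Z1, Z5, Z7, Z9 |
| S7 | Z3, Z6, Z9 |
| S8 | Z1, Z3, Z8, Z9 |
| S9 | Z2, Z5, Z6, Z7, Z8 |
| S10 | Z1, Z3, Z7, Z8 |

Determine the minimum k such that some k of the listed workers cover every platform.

2

S2 and S8 together: S2 ∪ S8 = {Z1, Z2, Z3, Z4, Z5, Z6, Z7, Z8, Z9} — every platform is covered.
No single worker has all 9 platforms (the largest, S1, has 6), so 2 is optimal.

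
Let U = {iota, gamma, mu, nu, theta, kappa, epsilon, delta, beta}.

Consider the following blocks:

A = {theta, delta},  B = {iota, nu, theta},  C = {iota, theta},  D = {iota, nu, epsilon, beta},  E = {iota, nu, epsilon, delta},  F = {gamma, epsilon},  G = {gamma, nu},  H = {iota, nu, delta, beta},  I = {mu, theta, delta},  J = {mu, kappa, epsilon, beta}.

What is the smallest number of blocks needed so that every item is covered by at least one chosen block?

4

B and G and H and J together: B ∪ G ∪ H ∪ J = {iota, gamma, mu, nu, theta, kappa, epsilon, delta, beta} — every item is covered.
No 3 of the 10 blocks cover everything (all 120 combinations miss at least one item), so 4 is optimal.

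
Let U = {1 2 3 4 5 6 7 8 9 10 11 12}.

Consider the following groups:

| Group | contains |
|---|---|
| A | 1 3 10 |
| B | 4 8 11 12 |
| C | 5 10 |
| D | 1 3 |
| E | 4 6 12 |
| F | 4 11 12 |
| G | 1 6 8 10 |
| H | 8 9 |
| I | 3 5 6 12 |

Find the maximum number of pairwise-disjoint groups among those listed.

C, D, E, H are pairwise disjoint (C={5,10}; D={1,3}; E={4,6,12}; H={8,9}).
Every remaining group overlaps one of these, and no 5 of the listed groups are pairwise disjoint, so 4 is the maximum.

4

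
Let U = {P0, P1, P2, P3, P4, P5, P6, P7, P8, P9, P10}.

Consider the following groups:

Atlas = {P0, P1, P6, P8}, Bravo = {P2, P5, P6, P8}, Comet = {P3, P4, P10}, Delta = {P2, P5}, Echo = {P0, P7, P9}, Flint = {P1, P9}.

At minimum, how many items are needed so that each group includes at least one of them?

4

Take H = {P5, P6, P9, P10}. Each listed group contains at least one of these, so H is a hitting set of size 4.
No choice of 3 items meets every group, so 4 is the minimum.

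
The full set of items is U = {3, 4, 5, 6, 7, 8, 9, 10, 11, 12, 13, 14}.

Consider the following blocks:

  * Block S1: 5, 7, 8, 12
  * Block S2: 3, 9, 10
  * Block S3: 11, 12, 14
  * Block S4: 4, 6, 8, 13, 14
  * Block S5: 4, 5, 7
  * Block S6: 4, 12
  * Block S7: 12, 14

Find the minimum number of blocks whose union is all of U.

S1 and S2 and S3 and S4 together: S1 ∪ S2 ∪ S3 ∪ S4 = {3, 4, 5, 6, 7, 8, 9, 10, 11, 12, 13, 14} — every item is covered.
Only S4 contains 6, so S4 is forced; the remaining 7 items need at least 3 more blocks (each remaining block adds at most 3) — so at least 4 blocks are needed, and 4 is optimal.

4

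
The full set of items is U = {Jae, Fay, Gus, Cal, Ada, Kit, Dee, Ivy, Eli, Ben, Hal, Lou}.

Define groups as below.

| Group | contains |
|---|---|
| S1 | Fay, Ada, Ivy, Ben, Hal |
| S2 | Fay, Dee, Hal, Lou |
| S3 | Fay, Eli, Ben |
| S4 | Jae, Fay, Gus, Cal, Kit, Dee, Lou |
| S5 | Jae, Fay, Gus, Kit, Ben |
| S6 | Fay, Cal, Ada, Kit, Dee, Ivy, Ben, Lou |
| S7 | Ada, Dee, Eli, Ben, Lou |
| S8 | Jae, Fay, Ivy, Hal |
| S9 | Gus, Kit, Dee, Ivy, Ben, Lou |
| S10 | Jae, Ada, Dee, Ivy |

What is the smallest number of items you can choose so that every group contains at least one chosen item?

Take H = {Fay, Dee}. Each listed group contains at least one of these, so H is a hitting set of size 2.
The groups S3, S10 are pairwise disjoint, so any hitting set needs a separate item for each — at least 2. Hence 2 is optimal.

2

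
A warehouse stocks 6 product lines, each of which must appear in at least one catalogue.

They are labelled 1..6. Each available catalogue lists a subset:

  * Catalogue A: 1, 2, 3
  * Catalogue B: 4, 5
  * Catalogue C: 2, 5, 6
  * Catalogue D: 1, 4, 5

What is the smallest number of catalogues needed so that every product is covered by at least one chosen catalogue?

3

Take {A, C, D}. Their union is {1, 2, 3, 4, 5, 6}, which is all 6 products.
Only A contains 3, so A is forced; the remaining 3 products need at least 2 more catalogues (each remaining catalogue adds at most 2) — so at least 3 catalogues are needed, and 3 is optimal.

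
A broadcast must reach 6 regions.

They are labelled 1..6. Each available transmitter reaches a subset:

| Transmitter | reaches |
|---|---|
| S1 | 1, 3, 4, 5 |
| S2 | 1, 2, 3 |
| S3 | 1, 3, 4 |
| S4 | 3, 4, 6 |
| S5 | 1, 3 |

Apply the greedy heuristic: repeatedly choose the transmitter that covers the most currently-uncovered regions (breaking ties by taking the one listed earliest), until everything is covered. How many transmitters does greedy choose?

Greedy: pick S1 (covers 4 new) → pick S2 (covers 1 new) → pick S4 (covers 1 new). Total picks: 3.

3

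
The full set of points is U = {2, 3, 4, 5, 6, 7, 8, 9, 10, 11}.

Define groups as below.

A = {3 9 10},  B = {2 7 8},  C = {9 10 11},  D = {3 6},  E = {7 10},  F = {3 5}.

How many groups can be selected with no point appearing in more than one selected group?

B, C, D are pairwise disjoint (B={2,7,8}; C={9,10,11}; D={3,6}).
Every remaining group overlaps one of these, and no 4 of the listed groups are pairwise disjoint, so 3 is the maximum.

3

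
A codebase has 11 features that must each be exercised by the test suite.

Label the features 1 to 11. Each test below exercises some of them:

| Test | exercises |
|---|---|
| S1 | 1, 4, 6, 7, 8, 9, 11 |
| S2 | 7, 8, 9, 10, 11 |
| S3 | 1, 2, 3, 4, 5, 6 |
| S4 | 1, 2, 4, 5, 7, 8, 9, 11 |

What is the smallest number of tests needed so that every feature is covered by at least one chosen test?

2

S2 and S3 together: S2 ∪ S3 = {1, 2, 3, 4, 5, 6, 7, 8, 9, 10, 11} — every feature is covered.
No single test has all 11 features (the largest, S4, has 8), so 2 is optimal.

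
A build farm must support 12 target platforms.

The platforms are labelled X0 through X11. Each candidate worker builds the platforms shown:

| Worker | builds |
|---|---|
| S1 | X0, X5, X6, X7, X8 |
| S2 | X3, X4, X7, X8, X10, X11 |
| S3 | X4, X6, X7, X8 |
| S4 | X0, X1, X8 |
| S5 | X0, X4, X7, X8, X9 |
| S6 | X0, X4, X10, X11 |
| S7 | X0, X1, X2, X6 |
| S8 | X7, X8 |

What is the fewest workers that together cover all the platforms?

Take {S1, S2, S5, S7}. Their union is {X0, X1, X2, X3, X4, X5, X6, X7, X8, X9, X10, X11}, which is all 12 platforms.
Only S5 contains X9, so S5 is forced; the remaining 7 platforms need at least 3 more workers (each remaining worker adds at most 3) — so at least 4 workers are needed, and 4 is optimal.

4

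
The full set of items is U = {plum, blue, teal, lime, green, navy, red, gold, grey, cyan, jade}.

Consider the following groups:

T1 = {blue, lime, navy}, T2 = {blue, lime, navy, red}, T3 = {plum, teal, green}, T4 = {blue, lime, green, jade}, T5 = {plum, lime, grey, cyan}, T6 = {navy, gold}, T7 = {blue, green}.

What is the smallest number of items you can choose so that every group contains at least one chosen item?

3

The 3 items {plum, green, navy} hit every group.
The groups T5, T6, T7 are pairwise disjoint, so any hitting set needs a separate item for each — at least 3. Hence 3 is optimal.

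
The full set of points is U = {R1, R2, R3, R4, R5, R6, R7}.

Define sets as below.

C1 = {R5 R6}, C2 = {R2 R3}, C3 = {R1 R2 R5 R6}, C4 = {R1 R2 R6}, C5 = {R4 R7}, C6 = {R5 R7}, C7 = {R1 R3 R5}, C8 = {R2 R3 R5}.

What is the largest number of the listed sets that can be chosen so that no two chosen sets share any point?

3

C1, C2, C5 are pairwise disjoint (C1={R5,R6}; C2={R2,R3}; C5={R4,R7}).
Every remaining set overlaps one of these, and no 4 of the listed sets are pairwise disjoint, so 3 is the maximum.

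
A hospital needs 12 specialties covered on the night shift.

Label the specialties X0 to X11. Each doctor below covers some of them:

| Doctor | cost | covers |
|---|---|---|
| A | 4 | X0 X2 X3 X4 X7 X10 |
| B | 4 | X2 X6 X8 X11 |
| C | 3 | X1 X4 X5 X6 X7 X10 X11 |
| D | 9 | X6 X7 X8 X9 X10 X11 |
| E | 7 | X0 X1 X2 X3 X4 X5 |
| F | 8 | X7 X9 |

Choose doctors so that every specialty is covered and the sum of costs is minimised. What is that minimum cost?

D, E together cover every specialty (D ∪ E = {X0, X1, X2, X3, X4, X5, X6, X7, X8, X9, X10, X11}); total cost 9 + 7 = 16.
The greedy pick C, A, B, F costs 19; no covering selection beats 16.

16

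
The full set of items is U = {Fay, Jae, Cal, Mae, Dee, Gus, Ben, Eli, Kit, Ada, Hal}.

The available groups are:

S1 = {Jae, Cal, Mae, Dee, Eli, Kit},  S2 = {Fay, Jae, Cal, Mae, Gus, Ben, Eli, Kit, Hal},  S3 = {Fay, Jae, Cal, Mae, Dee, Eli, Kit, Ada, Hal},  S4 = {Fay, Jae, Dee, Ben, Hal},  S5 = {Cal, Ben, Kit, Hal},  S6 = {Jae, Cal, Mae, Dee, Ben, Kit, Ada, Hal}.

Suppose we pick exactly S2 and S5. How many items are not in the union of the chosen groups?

Union of S2, S5 = {Fay, Jae, Cal, Mae, Gus, Ben, Eli, Kit, Hal}.
Not covered: Dee, Ada — 2 items.

2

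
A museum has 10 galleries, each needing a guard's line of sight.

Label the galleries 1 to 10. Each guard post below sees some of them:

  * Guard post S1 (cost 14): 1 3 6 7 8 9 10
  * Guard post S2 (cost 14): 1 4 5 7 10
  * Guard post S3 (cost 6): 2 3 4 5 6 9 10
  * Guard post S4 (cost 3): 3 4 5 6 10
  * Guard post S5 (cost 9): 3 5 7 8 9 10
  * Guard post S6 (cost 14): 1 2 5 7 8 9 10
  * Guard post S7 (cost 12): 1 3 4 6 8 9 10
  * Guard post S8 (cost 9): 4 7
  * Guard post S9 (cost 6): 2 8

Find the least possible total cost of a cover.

17

S4, S6 together cover every gallery (S4 ∪ S6 = {1, 2, 3, 4, 5, 6, 7, 8, 9, 10}); total cost 3 + 14 = 17.
No covering selection has total cost below 17.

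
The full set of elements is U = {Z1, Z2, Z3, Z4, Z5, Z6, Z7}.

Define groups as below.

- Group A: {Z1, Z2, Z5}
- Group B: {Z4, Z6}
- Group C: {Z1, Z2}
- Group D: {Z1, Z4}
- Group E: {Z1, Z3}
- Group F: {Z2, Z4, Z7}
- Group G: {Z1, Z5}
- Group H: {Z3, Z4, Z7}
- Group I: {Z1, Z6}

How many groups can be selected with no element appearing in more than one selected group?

C, H are pairwise disjoint (C={Z1,Z2}; H={Z3,Z4,Z7}).
Every remaining group overlaps one of these, and no 3 of the listed groups are pairwise disjoint, so 2 is the maximum.

2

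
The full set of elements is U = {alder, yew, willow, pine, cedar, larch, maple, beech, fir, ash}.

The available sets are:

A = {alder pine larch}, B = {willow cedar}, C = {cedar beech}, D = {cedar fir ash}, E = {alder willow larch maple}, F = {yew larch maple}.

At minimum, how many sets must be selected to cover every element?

5

A and B and C and D and F together: A ∪ B ∪ C ∪ D ∪ F = {alder, yew, willow, pine, cedar, larch, maple, beech, fir, ash} — every element is covered.
No 4 of the 6 sets cover everything (all 15 combinations miss at least one element), so 5 is optimal.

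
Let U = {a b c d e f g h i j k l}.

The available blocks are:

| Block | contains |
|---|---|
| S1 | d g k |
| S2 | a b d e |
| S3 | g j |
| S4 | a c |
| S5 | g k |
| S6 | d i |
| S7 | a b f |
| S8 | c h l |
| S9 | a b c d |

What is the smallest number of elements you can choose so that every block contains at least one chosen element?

T = {a, c, g, i} meets every block (each contains at least one member of T), and |T| = 4.
The blocks S5, S6, S7, S8 are pairwise disjoint, so any hitting set needs a separate element for each — at least 4. Hence 4 is optimal.

4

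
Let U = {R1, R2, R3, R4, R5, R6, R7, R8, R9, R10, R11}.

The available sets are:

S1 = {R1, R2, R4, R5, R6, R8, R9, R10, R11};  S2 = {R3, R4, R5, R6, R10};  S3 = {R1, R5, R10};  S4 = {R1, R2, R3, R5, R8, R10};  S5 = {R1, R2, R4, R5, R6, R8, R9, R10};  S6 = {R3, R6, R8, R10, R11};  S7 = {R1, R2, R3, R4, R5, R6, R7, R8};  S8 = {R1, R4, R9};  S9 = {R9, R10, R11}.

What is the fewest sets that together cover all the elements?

2

Take {S1, S7}. Their union is {R1, R2, R3, R4, R5, R6, R7, R8, R9, R10, R11}, which is all 11 elements.
No single set has all 11 elements (the largest, S1, has 9), so 2 is optimal.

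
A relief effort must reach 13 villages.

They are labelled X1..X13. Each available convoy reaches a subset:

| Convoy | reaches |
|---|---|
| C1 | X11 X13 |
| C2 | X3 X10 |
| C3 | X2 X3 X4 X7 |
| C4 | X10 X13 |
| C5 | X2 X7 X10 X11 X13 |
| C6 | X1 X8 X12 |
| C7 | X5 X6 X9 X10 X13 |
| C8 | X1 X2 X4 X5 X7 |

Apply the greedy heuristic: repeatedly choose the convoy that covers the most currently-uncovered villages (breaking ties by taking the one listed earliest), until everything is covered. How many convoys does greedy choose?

4

Greedy: pick C5 (covers 5 new) → pick C6 (covers 3 new) → pick C7 (covers 3 new) → pick C3 (covers 2 new). Total picks: 4.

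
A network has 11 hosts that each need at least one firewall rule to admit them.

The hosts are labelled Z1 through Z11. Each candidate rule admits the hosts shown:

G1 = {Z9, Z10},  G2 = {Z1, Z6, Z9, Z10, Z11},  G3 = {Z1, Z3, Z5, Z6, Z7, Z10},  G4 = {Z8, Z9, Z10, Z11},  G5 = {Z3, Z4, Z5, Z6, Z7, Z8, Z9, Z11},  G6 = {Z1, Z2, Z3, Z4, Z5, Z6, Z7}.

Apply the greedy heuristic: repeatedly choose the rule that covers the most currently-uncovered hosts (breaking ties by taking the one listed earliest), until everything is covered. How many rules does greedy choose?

3

Greedy: pick G5 (covers 8 new) → pick G2 (covers 2 new) → pick G6 (covers 1 new). Total picks: 3.
(The true minimum cover uses only 2 rules, so greedy is not optimal here.)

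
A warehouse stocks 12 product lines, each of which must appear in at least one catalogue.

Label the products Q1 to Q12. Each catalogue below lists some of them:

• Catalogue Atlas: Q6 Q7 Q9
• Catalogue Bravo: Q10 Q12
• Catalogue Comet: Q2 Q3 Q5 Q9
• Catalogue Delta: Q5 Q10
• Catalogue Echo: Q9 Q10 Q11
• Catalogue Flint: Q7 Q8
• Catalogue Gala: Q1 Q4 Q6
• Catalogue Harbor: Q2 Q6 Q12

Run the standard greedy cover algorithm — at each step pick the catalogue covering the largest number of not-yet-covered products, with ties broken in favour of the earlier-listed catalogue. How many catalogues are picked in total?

Greedy: pick Comet (covers 4 new) → pick Gala (covers 3 new) → pick Bravo (covers 2 new) → pick Flint (covers 2 new) → pick Echo (covers 1 new). Total picks: 5.

5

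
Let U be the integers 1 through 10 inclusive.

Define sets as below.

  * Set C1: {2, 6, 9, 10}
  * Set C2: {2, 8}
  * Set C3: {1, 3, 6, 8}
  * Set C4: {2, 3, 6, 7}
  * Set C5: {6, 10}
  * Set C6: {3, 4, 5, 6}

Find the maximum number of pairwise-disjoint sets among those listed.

C2, C5 are pairwise disjoint (C2={2,8}; C5={6,10}).
Every remaining set overlaps one of these, and no 3 of the listed sets are pairwise disjoint, so 2 is the maximum.

2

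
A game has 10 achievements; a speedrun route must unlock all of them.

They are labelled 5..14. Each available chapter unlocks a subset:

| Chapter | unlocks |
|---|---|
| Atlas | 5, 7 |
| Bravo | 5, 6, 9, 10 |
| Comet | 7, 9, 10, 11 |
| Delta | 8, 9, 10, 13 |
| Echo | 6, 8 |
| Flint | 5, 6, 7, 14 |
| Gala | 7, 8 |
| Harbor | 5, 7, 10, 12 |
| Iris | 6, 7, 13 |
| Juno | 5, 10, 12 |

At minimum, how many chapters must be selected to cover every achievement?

4

Comet and Delta and Flint and Harbor together: Comet ∪ Delta ∪ Flint ∪ Harbor = {5, 6, 7, 8, 9, 10, 11, 12, 13, 14} — every achievement is covered.
No 3 of the 10 chapters cover everything (all 120 combinations miss at least one achievement), so 4 is optimal.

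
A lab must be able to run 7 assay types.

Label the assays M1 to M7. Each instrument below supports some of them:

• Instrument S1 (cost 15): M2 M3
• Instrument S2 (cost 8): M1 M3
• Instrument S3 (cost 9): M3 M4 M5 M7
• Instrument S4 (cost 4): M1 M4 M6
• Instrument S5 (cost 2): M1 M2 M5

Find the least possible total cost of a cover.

15

S3, S4, S5 together cover every assay (S3 ∪ S4 ∪ S5 = {M1, M2, M3, M4, M5, M6, M7}); total cost 9 + 4 + 2 = 15.
No covering selection has total cost below 15.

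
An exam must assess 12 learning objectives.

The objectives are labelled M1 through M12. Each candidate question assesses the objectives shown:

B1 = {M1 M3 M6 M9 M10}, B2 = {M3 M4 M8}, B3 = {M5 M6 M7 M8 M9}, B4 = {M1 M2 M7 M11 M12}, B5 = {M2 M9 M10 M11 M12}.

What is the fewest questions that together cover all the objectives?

4

B2 and B3 and B4 and B5 together: B2 ∪ B3 ∪ B4 ∪ B5 = {M1, M2, M3, M4, M5, M6, M7, M8, M9, M10, M11, M12} — every objective is covered.
No 3 of the 5 questions cover everything (all 10 combinations miss at least one objective), so 4 is optimal.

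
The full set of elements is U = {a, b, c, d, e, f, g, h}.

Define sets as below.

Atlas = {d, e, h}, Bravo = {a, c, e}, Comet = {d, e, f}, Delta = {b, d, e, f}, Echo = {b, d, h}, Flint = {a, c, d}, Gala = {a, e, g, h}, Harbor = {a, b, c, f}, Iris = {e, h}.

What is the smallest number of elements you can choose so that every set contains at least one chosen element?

3

T = {a, d, e} meets every set (each contains at least one member of T), and |T| = 3.
No choice of 2 elements meets every set, so 3 is the minimum.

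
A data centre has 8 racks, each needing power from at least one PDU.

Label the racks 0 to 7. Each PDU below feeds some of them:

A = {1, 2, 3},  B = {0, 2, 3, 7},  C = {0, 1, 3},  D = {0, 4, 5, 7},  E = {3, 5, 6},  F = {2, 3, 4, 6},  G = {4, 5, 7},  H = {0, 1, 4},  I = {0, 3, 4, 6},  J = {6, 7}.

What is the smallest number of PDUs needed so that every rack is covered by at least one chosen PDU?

3

Take {A, D, E}. Their union is {0, 1, 2, 3, 4, 5, 6, 7}, which is all 8 racks.
No 2 of the 10 PDUs cover everything (all 45 combinations miss at least one rack), so 3 is optimal.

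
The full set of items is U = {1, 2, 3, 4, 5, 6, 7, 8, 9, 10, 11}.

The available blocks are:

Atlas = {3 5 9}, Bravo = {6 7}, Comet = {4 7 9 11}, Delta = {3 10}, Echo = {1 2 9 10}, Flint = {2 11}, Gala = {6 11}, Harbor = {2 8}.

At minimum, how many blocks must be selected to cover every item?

Take {Atlas, Bravo, Comet, Echo, Harbor}. Their union is {1, 2, 3, 4, 5, 6, 7, 8, 9, 10, 11}, which is all 11 items.
No 4 of the 8 blocks cover everything (all 70 combinations miss at least one item), so 5 is optimal.

5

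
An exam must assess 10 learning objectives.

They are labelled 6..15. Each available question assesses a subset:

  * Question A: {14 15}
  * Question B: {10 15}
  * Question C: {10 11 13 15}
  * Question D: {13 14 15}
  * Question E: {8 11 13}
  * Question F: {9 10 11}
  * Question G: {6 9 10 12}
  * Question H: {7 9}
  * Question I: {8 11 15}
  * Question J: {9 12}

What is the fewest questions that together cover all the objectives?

4

D and G and H and I together: D ∪ G ∪ H ∪ I = {6, 7, 8, 9, 10, 11, 12, 13, 14, 15} — every objective is covered.
No 3 of the 10 questions cover everything (all 120 combinations miss at least one objective), so 4 is optimal.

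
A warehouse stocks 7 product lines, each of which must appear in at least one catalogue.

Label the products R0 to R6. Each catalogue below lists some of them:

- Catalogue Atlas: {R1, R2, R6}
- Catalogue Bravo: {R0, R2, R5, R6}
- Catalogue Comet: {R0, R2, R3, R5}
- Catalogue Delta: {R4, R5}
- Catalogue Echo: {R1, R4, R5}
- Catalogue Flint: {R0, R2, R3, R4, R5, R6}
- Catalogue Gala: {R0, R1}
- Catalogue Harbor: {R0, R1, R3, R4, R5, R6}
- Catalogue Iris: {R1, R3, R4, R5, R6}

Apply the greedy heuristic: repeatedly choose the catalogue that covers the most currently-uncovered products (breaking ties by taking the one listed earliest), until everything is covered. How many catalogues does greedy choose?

2

Greedy: pick Flint (covers 6 new) → pick Atlas (covers 1 new). Total picks: 2.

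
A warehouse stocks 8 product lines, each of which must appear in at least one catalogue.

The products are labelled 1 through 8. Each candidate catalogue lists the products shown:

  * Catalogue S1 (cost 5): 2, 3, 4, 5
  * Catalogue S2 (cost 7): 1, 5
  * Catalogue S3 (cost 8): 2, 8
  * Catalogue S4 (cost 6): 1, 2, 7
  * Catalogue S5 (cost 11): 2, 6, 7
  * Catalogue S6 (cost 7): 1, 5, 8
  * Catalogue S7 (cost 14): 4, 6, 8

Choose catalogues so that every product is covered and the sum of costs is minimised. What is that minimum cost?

23

S1, S5, S6 together cover every product (S1 ∪ S5 ∪ S6 = {1, 2, 3, 4, 5, 6, 7, 8}); total cost 5 + 11 + 7 = 23.
The greedy pick S1, S4, S6, S5 costs 29; no covering selection beats 23.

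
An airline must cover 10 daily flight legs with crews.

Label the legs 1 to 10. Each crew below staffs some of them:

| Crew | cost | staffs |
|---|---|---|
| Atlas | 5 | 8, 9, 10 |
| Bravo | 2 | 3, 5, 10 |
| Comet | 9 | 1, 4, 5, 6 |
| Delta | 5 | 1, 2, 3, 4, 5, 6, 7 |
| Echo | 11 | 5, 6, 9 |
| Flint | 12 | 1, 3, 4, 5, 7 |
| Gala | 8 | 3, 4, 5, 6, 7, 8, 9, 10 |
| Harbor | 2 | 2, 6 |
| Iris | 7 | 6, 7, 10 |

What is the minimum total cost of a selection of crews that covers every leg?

10

Atlas, Delta together cover every leg (Atlas ∪ Delta = {1, 2, 3, 4, 5, 6, 7, 8, 9, 10}); total cost 5 + 5 = 10.
The greedy pick Bravo, Delta, Atlas costs 12; no covering selection beats 10.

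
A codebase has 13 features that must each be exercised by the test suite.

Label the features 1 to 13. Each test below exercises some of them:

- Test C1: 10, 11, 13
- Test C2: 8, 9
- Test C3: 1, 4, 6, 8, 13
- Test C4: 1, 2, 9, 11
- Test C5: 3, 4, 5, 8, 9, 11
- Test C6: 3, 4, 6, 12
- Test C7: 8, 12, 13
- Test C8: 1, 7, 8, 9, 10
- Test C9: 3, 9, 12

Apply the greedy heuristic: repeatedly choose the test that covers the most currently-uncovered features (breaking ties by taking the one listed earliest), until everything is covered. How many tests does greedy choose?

5

Greedy: pick C5 (covers 6 new) → pick C3 (covers 3 new) → pick C8 (covers 2 new) → pick C4 (covers 1 new) → pick C6 (covers 1 new). Total picks: 5.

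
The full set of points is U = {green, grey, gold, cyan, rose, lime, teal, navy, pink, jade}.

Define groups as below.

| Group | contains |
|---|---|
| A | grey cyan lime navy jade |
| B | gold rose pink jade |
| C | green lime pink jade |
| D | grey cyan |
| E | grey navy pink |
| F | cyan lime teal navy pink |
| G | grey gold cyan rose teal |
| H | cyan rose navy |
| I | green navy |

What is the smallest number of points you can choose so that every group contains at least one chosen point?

3

Take T = {cyan, navy, jade}. Each listed group contains at least one of these, so T is a hitting set of size 3.
The groups B, D, I are pairwise disjoint, so any hitting set needs a separate point for each — at least 3. Hence 3 is optimal.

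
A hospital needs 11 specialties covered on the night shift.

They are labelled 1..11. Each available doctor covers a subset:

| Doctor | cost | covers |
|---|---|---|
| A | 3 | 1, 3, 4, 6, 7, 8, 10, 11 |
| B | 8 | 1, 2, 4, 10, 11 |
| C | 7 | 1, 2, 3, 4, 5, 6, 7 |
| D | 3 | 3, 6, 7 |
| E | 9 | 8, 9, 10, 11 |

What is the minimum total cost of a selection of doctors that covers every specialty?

16

C, E together cover every specialty (C ∪ E = {1, 2, 3, 4, 5, 6, 7, 8, 9, 10, 11}); total cost 7 + 9 = 16.
The greedy pick A, C, E costs 19; no covering selection beats 16.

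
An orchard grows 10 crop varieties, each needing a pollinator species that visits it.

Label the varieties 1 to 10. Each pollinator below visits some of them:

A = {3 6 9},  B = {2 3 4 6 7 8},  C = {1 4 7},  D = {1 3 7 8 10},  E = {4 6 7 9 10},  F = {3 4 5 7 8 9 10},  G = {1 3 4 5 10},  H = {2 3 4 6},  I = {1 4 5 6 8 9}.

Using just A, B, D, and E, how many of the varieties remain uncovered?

Union of A, B, D, E = {1, 2, 3, 4, 6, 7, 8, 9, 10}.
Not covered: 5 — 1 variety.

1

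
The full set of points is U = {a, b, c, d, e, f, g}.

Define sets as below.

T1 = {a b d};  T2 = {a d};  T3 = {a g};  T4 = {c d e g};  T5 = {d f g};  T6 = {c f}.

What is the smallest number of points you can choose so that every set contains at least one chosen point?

3

The 3 points {a, c, f} hit every set.
No choice of 2 points meets every set, so 3 is the minimum.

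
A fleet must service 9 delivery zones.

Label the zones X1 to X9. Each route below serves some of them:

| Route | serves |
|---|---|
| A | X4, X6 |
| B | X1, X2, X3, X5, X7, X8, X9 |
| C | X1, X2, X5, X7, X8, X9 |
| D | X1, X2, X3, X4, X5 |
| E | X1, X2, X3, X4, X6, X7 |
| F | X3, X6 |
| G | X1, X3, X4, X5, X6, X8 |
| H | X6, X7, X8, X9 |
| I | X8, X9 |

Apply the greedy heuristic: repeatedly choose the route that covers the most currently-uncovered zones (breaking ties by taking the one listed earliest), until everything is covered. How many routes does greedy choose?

Greedy: pick B (covers 7 new) → pick A (covers 2 new). Total picks: 2.

2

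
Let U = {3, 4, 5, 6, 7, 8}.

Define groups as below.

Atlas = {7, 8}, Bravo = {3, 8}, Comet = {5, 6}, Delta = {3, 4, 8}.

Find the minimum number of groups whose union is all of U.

3

Atlas, Comet, and Delta cover everything between them: the union {3, 4, 5, 6, 7, 8} is all of U.
Only Delta contains 4, so Delta is forced; the remaining 3 points need at least 2 more groups (each remaining group adds at most 2) — so at least 3 groups are needed, and 3 is optimal.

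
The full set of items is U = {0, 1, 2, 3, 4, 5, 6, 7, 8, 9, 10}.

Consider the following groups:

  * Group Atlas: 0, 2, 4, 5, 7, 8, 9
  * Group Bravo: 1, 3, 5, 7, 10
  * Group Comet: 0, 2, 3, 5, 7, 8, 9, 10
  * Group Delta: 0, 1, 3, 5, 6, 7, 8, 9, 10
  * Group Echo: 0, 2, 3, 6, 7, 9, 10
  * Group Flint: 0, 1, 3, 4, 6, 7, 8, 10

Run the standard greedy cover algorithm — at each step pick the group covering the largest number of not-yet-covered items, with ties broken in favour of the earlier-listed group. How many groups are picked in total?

2

Greedy: pick Delta (covers 9 new) → pick Atlas (covers 2 new). Total picks: 2.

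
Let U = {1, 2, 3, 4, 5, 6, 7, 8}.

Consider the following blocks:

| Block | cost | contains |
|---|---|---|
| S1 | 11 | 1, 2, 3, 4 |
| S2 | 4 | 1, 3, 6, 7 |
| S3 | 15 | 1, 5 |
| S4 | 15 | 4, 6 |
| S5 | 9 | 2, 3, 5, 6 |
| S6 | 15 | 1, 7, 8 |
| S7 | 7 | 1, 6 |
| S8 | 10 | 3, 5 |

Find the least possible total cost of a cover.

S1, S5, S6 together cover every element (S1 ∪ S5 ∪ S6 = {1, 2, 3, 4, 5, 6, 7, 8}); total cost 11 + 9 + 15 = 35.
The greedy pick S2, S5, S1, S6 costs 39; no covering selection beats 35.

35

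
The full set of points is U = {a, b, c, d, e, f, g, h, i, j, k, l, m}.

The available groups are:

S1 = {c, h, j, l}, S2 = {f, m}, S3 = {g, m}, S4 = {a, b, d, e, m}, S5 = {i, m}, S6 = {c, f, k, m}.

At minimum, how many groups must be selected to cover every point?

5

S1 and S3 and S4 and S5 and S6 together: S1 ∪ S3 ∪ S4 ∪ S5 ∪ S6 = {a, b, c, d, e, f, g, h, i, j, k, l, m} — every point is covered.
No 4 of the 6 groups cover everything (all 15 combinations miss at least one point), so 5 is optimal.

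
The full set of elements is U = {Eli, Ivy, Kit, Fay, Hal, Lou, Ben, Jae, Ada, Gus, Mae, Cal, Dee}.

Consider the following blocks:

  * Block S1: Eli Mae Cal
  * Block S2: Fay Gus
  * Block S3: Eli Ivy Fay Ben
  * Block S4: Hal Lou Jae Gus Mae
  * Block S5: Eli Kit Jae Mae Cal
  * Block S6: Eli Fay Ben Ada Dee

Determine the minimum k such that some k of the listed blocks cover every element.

S3, S4, S5, and S6 cover everything between them: the union {Eli, Ivy, Kit, Fay, Hal, Lou, Ben, Jae, Ada, Gus, Mae, Cal, Dee} is all of U.
No 3 of the 6 blocks cover everything (all 20 combinations miss at least one element), so 4 is optimal.

4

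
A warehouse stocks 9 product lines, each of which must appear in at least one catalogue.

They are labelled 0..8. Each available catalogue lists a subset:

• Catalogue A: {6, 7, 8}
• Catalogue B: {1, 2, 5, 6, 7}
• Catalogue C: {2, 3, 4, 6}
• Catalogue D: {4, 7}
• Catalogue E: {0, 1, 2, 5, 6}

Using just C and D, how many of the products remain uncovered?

Union of C, D = {2, 3, 4, 6, 7}.
Not covered: 0, 1, 5, 8 — 4 products.

4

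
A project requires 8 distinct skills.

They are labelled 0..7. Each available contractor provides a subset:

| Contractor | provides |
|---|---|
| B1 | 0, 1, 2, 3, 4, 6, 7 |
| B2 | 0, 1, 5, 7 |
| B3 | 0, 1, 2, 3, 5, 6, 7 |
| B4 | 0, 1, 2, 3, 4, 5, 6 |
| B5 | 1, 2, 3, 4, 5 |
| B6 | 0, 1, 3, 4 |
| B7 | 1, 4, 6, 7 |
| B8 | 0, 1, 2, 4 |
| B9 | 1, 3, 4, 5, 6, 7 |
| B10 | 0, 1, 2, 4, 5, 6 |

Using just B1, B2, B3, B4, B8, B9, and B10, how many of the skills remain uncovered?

0

Union of B1, B2, B3, B4, B8, B9, B10 = {0, 1, 2, 3, 4, 5, 6, 7} — that's every skill, so 0 are uncovered.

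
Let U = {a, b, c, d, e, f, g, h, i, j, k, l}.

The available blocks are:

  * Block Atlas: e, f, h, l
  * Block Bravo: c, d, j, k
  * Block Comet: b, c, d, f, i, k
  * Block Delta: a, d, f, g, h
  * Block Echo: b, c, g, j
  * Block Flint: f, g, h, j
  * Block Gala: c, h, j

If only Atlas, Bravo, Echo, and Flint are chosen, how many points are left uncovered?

Union of Atlas, Bravo, Echo, Flint = {b, c, d, e, f, g, h, j, k, l}.
Not covered: a, i — 2 points.

2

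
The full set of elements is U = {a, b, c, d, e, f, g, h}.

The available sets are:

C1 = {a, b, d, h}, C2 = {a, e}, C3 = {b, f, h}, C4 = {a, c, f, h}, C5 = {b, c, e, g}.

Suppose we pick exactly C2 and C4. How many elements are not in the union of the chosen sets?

3

Union of C2, C4 = {a, c, e, f, h}.
Not covered: b, d, g — 3 elements.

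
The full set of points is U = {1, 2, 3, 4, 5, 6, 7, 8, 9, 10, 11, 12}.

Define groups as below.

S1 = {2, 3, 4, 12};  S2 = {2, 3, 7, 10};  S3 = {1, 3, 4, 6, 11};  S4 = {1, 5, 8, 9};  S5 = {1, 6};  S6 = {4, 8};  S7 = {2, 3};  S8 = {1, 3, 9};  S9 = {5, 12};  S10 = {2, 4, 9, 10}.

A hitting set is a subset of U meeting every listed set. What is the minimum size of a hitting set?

4

The 4 points {1, 3, 4, 12} hit every group.
The groups S2, S5, S6, S9 are pairwise disjoint, so any hitting set needs a separate point for each — at least 4. Hence 4 is optimal.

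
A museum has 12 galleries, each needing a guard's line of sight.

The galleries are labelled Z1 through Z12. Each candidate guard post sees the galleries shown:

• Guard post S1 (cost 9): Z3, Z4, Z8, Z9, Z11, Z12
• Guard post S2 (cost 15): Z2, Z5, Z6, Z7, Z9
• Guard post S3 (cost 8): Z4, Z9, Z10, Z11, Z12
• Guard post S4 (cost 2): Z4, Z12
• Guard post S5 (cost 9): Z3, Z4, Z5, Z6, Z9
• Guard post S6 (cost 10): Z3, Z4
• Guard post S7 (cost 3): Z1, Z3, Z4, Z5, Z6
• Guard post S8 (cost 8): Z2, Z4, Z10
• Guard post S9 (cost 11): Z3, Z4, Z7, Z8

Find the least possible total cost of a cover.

30

S3, S7, S8, S9 together cover every gallery (S3 ∪ S7 ∪ S8 ∪ S9 = {Z1, Z2, Z3, Z4, Z5, Z6, Z7, Z8, Z9, Z10, Z11, Z12}); total cost 8 + 3 + 8 + 11 = 30.
No covering selection has total cost below 30.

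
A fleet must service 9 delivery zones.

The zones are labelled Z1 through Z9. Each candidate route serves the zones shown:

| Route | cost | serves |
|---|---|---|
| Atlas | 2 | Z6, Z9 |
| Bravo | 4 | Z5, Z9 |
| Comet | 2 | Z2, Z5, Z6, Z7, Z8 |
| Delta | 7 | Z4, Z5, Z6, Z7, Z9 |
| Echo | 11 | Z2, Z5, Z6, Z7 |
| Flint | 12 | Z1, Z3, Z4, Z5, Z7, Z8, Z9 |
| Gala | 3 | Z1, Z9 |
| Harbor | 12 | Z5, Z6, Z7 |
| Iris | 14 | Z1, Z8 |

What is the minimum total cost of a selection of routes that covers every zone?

Comet, Flint together cover every zone (Comet ∪ Flint = {Z1, Z2, Z3, Z4, Z5, Z6, Z7, Z8, Z9}); total cost 2 + 12 = 14.
The greedy pick Comet, Gala, Flint costs 17; no covering selection beats 14.

14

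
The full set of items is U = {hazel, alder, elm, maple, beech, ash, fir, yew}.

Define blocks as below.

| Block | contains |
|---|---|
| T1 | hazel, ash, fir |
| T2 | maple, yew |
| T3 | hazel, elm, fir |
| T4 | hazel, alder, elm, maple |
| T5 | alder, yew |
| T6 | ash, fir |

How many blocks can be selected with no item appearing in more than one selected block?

2

T1, T2 are pairwise disjoint (T1={hazel,ash,fir}; T2={maple,yew}).
Every remaining block overlaps one of these, and no 3 of the listed blocks are pairwise disjoint, so 2 is the maximum.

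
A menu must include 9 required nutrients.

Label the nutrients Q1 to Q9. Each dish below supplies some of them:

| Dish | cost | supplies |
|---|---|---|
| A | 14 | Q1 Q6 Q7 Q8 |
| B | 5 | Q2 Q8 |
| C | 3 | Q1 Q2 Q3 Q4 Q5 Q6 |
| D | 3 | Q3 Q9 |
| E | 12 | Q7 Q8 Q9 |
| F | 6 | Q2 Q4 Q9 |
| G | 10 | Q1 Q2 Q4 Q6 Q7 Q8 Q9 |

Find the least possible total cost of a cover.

C, G together cover every nutrient (C ∪ G = {Q1, Q2, Q3, Q4, Q5, Q6, Q7, Q8, Q9}); total cost 3 + 10 = 13.
The greedy pick C, D, B, G costs 21; no covering selection beats 13.

13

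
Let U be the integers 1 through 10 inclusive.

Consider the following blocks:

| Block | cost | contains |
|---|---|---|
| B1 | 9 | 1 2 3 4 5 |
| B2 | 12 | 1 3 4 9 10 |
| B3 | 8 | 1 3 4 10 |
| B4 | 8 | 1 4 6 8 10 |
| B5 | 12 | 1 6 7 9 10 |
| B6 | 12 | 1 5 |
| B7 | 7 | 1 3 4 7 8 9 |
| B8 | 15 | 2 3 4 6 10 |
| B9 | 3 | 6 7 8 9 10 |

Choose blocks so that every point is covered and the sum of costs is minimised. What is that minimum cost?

B1, B9 together cover every point (B1 ∪ B9 = {1, 2, 3, 4, 5, 6, 7, 8, 9, 10}); total cost 9 + 3 = 12.
No covering selection has total cost below 12.

12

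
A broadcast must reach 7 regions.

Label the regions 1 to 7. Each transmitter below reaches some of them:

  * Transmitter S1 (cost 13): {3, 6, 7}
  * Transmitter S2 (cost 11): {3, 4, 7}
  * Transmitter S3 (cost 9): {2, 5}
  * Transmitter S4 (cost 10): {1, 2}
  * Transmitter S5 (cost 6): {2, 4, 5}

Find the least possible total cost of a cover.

S1, S4, S5 together cover every region (S1 ∪ S4 ∪ S5 = {1, 2, 3, 4, 5, 6, 7}); total cost 13 + 10 + 6 = 29.
No covering selection has total cost below 29.

29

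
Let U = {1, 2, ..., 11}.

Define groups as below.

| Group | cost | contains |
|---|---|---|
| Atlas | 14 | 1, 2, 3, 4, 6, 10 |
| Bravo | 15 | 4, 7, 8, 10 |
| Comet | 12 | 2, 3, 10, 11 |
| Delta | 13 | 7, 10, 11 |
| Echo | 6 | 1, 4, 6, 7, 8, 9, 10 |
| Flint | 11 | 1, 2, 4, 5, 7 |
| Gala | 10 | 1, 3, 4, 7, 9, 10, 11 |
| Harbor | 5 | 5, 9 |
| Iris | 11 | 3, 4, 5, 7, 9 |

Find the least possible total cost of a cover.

23

Comet, Echo, Harbor together cover every item (Comet ∪ Echo ∪ Harbor = {1, 2, 3, 4, 5, 6, 7, 8, 9, 10, 11}); total cost 12 + 6 + 5 = 23.
No covering selection has total cost below 23.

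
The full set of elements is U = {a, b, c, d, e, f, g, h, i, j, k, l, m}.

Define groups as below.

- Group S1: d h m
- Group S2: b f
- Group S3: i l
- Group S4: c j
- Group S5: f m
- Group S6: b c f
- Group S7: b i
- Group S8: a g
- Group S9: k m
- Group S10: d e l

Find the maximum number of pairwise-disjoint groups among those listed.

5

S1, S2, S3, S4, S8 are pairwise disjoint (S1={d,h,m}; S2={b,f}; S3={i,l}; S4={c,j}; S8={a,g}).
Every remaining group overlaps one of these, and no 6 of the listed groups are pairwise disjoint, so 5 is the maximum.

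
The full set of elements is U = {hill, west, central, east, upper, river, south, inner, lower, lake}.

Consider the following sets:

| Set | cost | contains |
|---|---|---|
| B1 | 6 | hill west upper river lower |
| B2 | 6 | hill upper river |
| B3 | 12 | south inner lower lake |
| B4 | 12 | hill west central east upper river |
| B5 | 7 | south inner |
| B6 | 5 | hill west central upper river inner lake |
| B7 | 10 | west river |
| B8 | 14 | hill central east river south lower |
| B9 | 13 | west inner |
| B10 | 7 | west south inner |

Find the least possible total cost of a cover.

B6, B8 together cover every element (B6 ∪ B8 = {hill, west, central, east, upper, river, south, inner, lower, lake}); total cost 5 + 14 = 19.
No covering selection has total cost below 19.

19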